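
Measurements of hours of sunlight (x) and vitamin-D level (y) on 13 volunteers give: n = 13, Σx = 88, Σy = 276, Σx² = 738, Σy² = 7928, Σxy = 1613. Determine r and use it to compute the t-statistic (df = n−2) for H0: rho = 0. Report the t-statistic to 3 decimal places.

S_xy = nΣxy − ΣxΣy = 13·1613 − 88·276 = 20969 − 24288 = -3319
S_xx = nΣx² − (Σx)² = 13·738 − 88² = 9594 − 7744 = 1850
S_yy = nΣy² − (Σy)² = 13·7928 − 276² = 103064 − 76176 = 26888
r = S_xy / √(S_xx·S_yy) = -3319 / √(1850·26888) = -3319 / √49742800 = -3319 / 7052.8576 = -0.4706
t = r·√(n−2)/√(1−r²) = -0.4706·√11 / √(1−0.221464) = -1.560804 / 0.882347 = -1.769

-1.769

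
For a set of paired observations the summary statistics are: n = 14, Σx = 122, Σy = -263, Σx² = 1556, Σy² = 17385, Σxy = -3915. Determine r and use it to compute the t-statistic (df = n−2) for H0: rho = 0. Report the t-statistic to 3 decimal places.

Numerator: nΣxy − (Σx)(Σy) = 14·(-3915) − (122)(-263) = -22724
Denominator: √[(nΣx²−(Σx)²)(nΣy²−(Σy)²)]
  nΣx²−(Σx)² = 14·1556 − 14884 = 6900;  nΣy²−(Σy)² = 14·17385 − 69169 = 174221
  √(6900·174221) = √1202124900 = 34671.6729
r = -22724 / 34671.6729 = -0.6554
t = r·√(n−2)/√(1−r²) = -0.6554·√12 / √(1−0.429549) = -2.270372 / 0.755282 = -3.006

-3.006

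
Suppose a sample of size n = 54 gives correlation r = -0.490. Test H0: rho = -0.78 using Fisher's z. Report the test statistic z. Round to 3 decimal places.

3.637

z_r = atanh(-0.490) = -0.536060,  z_0 = atanh(-0.78) = -1.045371
SE = 1/√(n−3) = 1/√51 = 0.140028
z = (z_r − z_0)/SE = (-0.536060 − (-1.045371)) / 0.140028 = 0.509311 / 0.140028 = 3.637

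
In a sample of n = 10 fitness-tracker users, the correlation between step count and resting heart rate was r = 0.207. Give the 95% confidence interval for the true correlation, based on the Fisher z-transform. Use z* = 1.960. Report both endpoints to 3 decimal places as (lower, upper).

Fisher z: z_r = atanh(r) = ½·ln((1+0.207)/(1−0.207)) = 0.210035
SE(z) = 1/√(n−3) = 1/√7 = 0.377964
95% ⇒ z* = 1.960; margin = 1.960·0.377964 = 0.740809
CI on z-scale: (-0.530774, 0.950844)
Back-transform: tanh(-0.530774) = -0.485973, tanh(0.950844) = 0.740165

(-0.486, 0.740)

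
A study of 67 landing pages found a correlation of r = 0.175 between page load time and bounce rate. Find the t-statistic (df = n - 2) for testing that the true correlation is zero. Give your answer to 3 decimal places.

1.433

1 − r² = 1 − 0.030625 = 0.969375;  √(1−r²) = 0.984568
√(n−2) = √65 = 8.062258
t = r·√(n−2)/√(1−r²) = 0.175 · 8.062258 / 0.984568 = 1.433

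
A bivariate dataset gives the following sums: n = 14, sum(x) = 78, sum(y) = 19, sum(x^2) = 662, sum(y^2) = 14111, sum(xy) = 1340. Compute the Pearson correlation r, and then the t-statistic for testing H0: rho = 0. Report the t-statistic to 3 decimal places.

3.298

Numerator: nΣxy − (Σx)(Σy) = 14·1340 − (78)(19) = 17278
Denominator: √[(nΣx²−(Σx)²)(nΣy²−(Σy)²)]
  nΣx²−(Σx)² = 14·662 − 6084 = 3184;  nΣy²−(Σy)² = 14·14111 − 361 = 197193
  √(3184·197193) = √627862512 = 25057.1848
r = 17278 / 25057.1848 = 0.6895
t = r·√(n−2)/√(1−r²) = 0.6895·√12 / √(1−0.475410) = 2.388498 / 0.724286 = 3.298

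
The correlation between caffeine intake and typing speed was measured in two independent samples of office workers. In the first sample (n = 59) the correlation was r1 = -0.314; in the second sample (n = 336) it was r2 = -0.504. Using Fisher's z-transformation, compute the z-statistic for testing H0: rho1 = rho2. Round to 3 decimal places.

1.590

Fisher z-transforms: z1 = atanh(-0.314) = -0.324977, z2 = atanh(-0.504) = -0.554654; difference d = 0.229677
Var(d) = 1/56 + 1/333 = 0.0178571 + 0.0030030 = 0.0208601
z = d/√Var(d) = 0.229677 / √0.0208601 = 0.229677 / 0.144430 = 1.590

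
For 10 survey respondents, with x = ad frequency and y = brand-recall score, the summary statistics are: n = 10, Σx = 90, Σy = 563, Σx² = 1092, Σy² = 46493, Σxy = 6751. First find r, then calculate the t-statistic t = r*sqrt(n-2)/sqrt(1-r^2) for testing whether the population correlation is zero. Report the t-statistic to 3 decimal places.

4.120

Numerator: nΣxy − (Σx)(Σy) = 10·6751 − (90)(563) = 16840
Denominator: √[(nΣx²−(Σx)²)(nΣy²−(Σy)²)]
  nΣx²−(Σx)² = 10·1092 − 8100 = 2820;  nΣy²−(Σy)² = 10·46493 − 316969 = 147961
  √(2820·147961) = √417250020 = 20426.6987
r = 16840 / 20426.6987 = 0.8244
t = r·√(n−2)/√(1−r²) = 0.8244·√8 / √(1−0.679635) = 2.331755 / 0.566008 = 4.120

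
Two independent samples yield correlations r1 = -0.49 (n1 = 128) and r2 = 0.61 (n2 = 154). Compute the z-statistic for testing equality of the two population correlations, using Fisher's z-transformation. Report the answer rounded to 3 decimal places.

Fisher z-transforms: z1 = atanh(-0.49) = -0.536060, z2 = atanh(0.61) = 0.708921; difference d = -1.244981
Var(d) = 1/125 + 1/151 = 0.0080000 + 0.0066225 = 0.0146225
z = d/√Var(d) = -1.244981 / √0.0146225 = -1.244981 / 0.120924 = -10.296

-10.296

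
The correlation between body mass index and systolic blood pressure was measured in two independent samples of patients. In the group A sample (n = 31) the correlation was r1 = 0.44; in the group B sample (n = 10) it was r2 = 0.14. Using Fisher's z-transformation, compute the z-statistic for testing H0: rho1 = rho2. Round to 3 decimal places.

0.784

Fisher z-transforms: z1 = atanh(0.44) = 0.472231, z2 = atanh(0.14) = 0.140926; difference d = 0.331305
Var(d) = 1/28 + 1/7 = 0.0357143 + 0.1428571 = 0.1785714
z = d/√Var(d) = 0.331305 / √0.1785714 = 0.331305 / 0.422577 = 0.784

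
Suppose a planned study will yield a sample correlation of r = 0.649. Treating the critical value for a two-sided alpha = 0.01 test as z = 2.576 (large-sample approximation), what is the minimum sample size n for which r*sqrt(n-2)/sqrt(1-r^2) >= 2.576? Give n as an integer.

Need r·√(n−2)/√(1−r²) ≥ 2.576
√(n−2) ≥ 2.576·√(1−0.421201) / 0.649 = 2.576·0.760788 / 0.649 = 3.0197
n−2 ≥ 9.1186  ⇒  n ≥ 11.1186
Smallest integer n = 12

12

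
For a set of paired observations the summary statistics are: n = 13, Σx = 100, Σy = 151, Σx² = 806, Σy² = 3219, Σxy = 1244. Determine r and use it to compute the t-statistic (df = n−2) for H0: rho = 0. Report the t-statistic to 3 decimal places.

Numerator: nΣxy − (Σx)(Σy) = 13·1244 − (100)(151) = 1072
Denominator: √[(nΣx²−(Σx)²)(nΣy²−(Σy)²)]
  nΣx²−(Σx)² = 13·806 − 10000 = 478;  nΣy²−(Σy)² = 13·3219 − 22801 = 19046
  √(478·19046) = √9103988 = 3017.2816
r = 1072 / 3017.2816 = 0.3553
t = r·√(n−2)/√(1−r²) = 0.3553·√11 / √(1−0.126238) = 1.178397 / 0.934752 = 1.261

1.261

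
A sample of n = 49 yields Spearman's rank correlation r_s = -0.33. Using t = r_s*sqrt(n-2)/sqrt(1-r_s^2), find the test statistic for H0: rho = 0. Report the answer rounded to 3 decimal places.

-2.397

t = r_s·√(n−2) / √(1−r_s²) with r_s = -0.33, n = 49
  = -0.33·√47 / √(1 − 0.1089)
  = -0.33·6.855655 / 0.943981
  = -2.262366 / 0.943981 = -2.397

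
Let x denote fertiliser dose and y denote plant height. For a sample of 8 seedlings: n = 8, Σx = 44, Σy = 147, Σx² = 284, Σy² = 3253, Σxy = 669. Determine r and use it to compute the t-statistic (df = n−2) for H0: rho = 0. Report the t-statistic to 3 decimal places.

-5.604

S_xy = nΣxy − ΣxΣy = 8·669 − 44·147 = 5352 − 6468 = -1116
S_xx = nΣx² − (Σx)² = 8·284 − 44² = 2272 − 1936 = 336
S_yy = nΣy² − (Σy)² = 8·3253 − 147² = 26024 − 21609 = 4415
r = S_xy / √(S_xx·S_yy) = -1116 / √(336·4415) = -1116 / √1483440 = -1116 / 1217.9655 = -0.9163
t = r·√(n−2)/√(1−r²) = -0.9163·√6 / √(1−0.839606) = -2.244467 / 0.400492 = -5.604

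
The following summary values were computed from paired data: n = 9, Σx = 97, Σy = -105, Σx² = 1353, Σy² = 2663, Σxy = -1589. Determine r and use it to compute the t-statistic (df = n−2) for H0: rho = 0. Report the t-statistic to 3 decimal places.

-2.506

Numerator: nΣxy − (Σx)(Σy) = 9·(-1589) − (97)(-105) = -4116
Denominator: √[(nΣx²−(Σx)²)(nΣy²−(Σy)²)]
  nΣx²−(Σx)² = 9·1353 − 9409 = 2768;  nΣy²−(Σy)² = 9·2663 − 11025 = 12942
  √(2768·12942) = √35823456 = 5985.2699
r = -4116 / 5985.2699 = -0.6877
t = r·√(n−2)/√(1−r²) = -0.6877·√7 / √(1−0.472931) = -1.819483 / 0.725995 = -2.506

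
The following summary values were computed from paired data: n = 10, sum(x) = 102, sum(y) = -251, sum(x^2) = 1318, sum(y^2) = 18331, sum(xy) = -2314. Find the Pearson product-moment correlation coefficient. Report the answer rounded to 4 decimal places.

S_xy = nΣxy − ΣxΣy = 10·(-2314) − 102·(-251) = -23140 − (-25602) = 2462
S_xx = nΣx² − (Σx)² = 10·1318 − 102² = 13180 − 10404 = 2776
S_yy = nΣy² − (Σy)² = 10·18331 − (-251)² = 183310 − 63001 = 120309
r = S_xy / √(S_xx·S_yy) = 2462 / √(2776·120309) = 2462 / √333977784 = 2462 / 18275.0591 = 0.1347

0.1347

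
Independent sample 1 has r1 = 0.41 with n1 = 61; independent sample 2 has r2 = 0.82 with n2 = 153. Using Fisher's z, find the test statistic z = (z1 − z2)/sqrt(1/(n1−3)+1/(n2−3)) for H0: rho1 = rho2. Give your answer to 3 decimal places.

-4.664

z1 = atanh(0.41) = 0.435611,  z2 = atanh(0.82) = 1.156817
SE = √(1/(n1−3) + 1/(n2−3)) = √(1/58 + 1/150) = √(0.0172414 + 0.0066667) = √0.0239081 = 0.154622
z = (z1 − z2)/SE = (0.435611 − 1.156817) / 0.154622 = -0.721206 / 0.154622 = -4.664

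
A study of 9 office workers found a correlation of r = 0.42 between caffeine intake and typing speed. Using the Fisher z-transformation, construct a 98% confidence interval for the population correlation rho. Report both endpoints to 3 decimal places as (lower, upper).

(-0.464, 0.885)

z_r = atanh(0.42) = 0.447692;  SE = 1/√(n−3) = 1/√6 = 0.408248
z-limits: 0.447692 ± 2.326·0.408248 = 0.447692 ± 0.949585 = [-0.501893, 1.397277]
ρ-limits: (tanh -0.501893, tanh 1.397277) = (-0.464, 0.885)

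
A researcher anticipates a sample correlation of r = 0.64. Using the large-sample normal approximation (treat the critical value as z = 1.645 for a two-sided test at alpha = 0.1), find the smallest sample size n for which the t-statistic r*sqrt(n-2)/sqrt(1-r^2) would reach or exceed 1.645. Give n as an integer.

r√(n−2)/√(1−r²) ≥ 1.645  ⇔  n−2 ≥ (1.645)²·(1−r²)/r²
(1−r²)/r² = (1−0.4096)/0.4096 = 1.4414
n ≥ 2 + 2.706025·1.4414 = 2 + 3.9005 = 5.9005
⌈5.9005⌉ = 6

6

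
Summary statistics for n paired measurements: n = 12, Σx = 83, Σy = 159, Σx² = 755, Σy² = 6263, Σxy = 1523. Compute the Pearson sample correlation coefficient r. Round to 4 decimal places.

S_xy = nΣxy − ΣxΣy = 12·1523 − 83·159 = 18276 − 13197 = 5079
S_xx = nΣx² − (Σx)² = 12·755 − 83² = 9060 − 6889 = 2171
S_yy = nΣy² − (Σy)² = 12·6263 − 159² = 75156 − 25281 = 49875
r = S_xy / √(S_xx·S_yy) = 5079 / √(2171·49875) = 5079 / √108278625 = 5079 / 10405.7016 = 0.4881

0.4881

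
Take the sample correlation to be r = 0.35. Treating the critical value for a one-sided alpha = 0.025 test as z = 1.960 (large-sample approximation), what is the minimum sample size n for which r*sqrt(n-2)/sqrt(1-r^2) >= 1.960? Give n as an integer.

30

Need r·√(n−2)/√(1−r²) ≥ 1.960
√(n−2) ≥ 1.960·√(1−0.1225) / 0.35 = 1.960·0.936750 / 0.35 = 5.2458
n−2 ≥ 27.5184  ⇒  n ≥ 29.5184
Smallest integer n = 30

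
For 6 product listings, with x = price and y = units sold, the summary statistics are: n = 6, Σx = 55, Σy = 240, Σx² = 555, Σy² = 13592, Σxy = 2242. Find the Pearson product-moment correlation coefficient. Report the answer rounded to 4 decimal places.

Numerator: nΣxy − (Σx)(Σy) = 6·2242 − (55)(240) = 252
Denominator: √[(nΣx²−(Σx)²)(nΣy²−(Σy)²)]
  nΣx²−(Σx)² = 6·555 − 3025 = 305;  nΣy²−(Σy)² = 6·13592 − 57600 = 23952
  √(305·23952) = √7305360 = 2702.8429
r = 252 / 2702.8429 = 0.0932

0.0932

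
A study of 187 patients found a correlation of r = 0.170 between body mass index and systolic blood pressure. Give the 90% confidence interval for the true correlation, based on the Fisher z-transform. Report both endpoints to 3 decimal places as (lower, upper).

z_r = atanh(0.170) = 0.171667;  SE = 1/√(n−3) = 1/√184 = 0.073721
z-limits: 0.171667 ± 1.645·0.073721 = 0.171667 ± 0.121271 = [0.050396, 0.292938]
ρ-limits: (tanh 0.050396, tanh 0.292938) = (0.050, 0.285)

(0.050, 0.285)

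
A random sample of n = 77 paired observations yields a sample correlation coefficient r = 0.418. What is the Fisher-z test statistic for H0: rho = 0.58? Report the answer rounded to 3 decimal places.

Fisher z: atanh(0.418) = 0.445266, atanh(0.58) = 0.662463
z = (z_r − z_0)·√(n−3) = (0.445266 − 0.662463)·√74 = -0.217197 · 8.602325 = -1.868

-1.868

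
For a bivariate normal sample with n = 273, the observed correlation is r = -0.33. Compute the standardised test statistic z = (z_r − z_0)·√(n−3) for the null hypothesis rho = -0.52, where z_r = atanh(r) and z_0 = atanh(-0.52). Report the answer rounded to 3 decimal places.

3.837

Fisher z: atanh(-0.33) = -0.342828, atanh(-0.52) = -0.576340
z = (z_r − z_0)·√(n−3) = (-0.342828 − (-0.576340))·√270 = 0.233512 · 16.431677 = 3.837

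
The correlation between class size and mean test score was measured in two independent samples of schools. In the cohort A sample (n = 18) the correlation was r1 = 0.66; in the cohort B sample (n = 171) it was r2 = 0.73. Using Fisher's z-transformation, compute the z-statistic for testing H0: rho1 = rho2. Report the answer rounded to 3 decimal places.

-0.504

Fisher z-transforms: z1 = atanh(0.66) = 0.792814, z2 = atanh(0.73) = 0.928727; difference d = -0.135913
Var(d) = 1/15 + 1/168 = 0.0666667 + 0.0059524 = 0.0726191
z = d/√Var(d) = -0.135913 / √0.0726191 = -0.135913 / 0.269479 = -0.504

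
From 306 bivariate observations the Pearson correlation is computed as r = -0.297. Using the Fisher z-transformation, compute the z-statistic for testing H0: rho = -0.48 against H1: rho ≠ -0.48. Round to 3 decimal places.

Fisher z: atanh(-0.297) = -0.306226, atanh(-0.48) = -0.522984
z = (z_r − z_0)·√(n−3) = (-0.306226 − (-0.522984))·√303 = 0.216758 · 17.406895 = 3.773

3.773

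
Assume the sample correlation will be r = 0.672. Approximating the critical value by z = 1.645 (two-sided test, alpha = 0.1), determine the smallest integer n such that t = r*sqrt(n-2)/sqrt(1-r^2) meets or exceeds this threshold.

r√(n−2)/√(1−r²) ≥ 1.645  ⇔  n−2 ≥ (1.645)²·(1−r²)/r²
(1−r²)/r² = (1−0.451584)/0.451584 = 1.2144
n ≥ 2 + 2.706025·1.2144 = 2 + 3.2862 = 5.2862
⌈5.2862⌉ = 6

6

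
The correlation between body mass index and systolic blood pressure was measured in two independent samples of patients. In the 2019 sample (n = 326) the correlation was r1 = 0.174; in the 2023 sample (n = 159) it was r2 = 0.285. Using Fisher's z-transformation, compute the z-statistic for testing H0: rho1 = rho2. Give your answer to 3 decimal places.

z1 = atanh(0.174) = 0.175789,  z2 = atanh(0.285) = 0.293116
SE = √(1/(n1−3) + 1/(n2−3)) = √(1/323 + 1/156) = √(0.0030960 + 0.0064103) = √0.0095063 = 0.097500
z = (z1 − z2)/SE = (0.175789 − 0.293116) / 0.097500 = -0.117327 / 0.097500 = -1.203

-1.203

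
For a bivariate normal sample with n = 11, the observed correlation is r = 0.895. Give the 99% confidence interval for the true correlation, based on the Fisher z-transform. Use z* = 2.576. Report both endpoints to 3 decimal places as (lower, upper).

(0.490, 0.982)

Fisher z: z_r = atanh(r) = ½·ln((1+0.895)/(1−0.895)) = 1.446507
SE(z) = 1/√(n−3) = 1/√8 = 0.353553
99% ⇒ z* = 2.576; margin = 2.576·0.353553 = 0.910753
CI on z-scale: (0.535754, 2.357260)
Back-transform: tanh(0.535754) = 0.489767, tanh(2.357260) = 0.982231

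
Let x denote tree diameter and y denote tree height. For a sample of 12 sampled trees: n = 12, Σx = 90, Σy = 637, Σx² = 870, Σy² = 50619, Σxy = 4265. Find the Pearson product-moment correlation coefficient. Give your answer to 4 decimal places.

S_xy = nΣxy − ΣxΣy = 12·4265 − 90·637 = 51180 − 57330 = -6150
S_xx = nΣx² − (Σx)² = 12·870 − 90² = 10440 − 8100 = 2340
S_yy = nΣy² − (Σy)² = 12·50619 − 637² = 607428 − 405769 = 201659
r = S_xy / √(S_xx·S_yy) = -6150 / √(2340·201659) = -6150 / √471882060 = -6150 / 21722.8465 = -0.2831

-0.2831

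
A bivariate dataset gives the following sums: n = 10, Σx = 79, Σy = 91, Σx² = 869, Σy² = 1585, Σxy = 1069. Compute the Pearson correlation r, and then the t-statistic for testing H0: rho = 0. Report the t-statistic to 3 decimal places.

S_xy = nΣxy − ΣxΣy = 10·1069 − 79·91 = 10690 − 7189 = 3501
S_xx = nΣx² − (Σx)² = 10·869 − 79² = 8690 − 6241 = 2449
S_yy = nΣy² − (Σy)² = 10·1585 − 91² = 15850 − 8281 = 7569
r = S_xy / √(S_xx·S_yy) = 3501 / √(2449·7569) = 3501 / √18536481 = 3501 / 4305.4014 = 0.8132
t = r·√(n−2)/√(1−r²) = 0.8132·√8 / √(1−0.661294) = 2.300077 / 0.581985 = 3.952

3.952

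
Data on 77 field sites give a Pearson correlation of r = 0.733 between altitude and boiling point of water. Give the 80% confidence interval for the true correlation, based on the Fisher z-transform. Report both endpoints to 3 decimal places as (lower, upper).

(0.656, 0.795)

Fisher z: z_r = atanh(r) = ½·ln((1+0.733)/(1−0.733)) = 0.935180
SE(z) = 1/√(n−3) = 1/√74 = 0.116248
80% ⇒ z* = 1.282; margin = 1.282·0.116248 = 0.149030
CI on z-scale: (0.786150, 1.084210)
Back-transform: tanh(0.786150) = 0.656222, tanh(1.084210) = 0.794755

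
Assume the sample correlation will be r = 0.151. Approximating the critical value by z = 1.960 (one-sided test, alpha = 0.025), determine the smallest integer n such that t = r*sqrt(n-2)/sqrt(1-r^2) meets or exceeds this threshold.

167

Need r·√(n−2)/√(1−r²) ≥ 1.960
√(n−2) ≥ 1.960·√(1−0.022801) / 0.151 = 1.960·0.988534 / 0.151 = 12.8313
n−2 ≥ 164.6423  ⇒  n ≥ 166.6423
Smallest integer n = 167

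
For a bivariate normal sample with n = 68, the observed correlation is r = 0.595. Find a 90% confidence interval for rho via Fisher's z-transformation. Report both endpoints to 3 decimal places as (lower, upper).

Fisher z: z_r = atanh(r) = ½·ln((1+0.595)/(1−0.595)) = 0.685371
SE(z) = 1/√(n−3) = 1/√65 = 0.124035
90% ⇒ z* = 1.645; margin = 1.645·0.124035 = 0.204038
CI on z-scale: (0.481333, 0.889409)
Back-transform: tanh(0.481333) = 0.447311, tanh(0.889409) = 0.711102

(0.447, 0.711)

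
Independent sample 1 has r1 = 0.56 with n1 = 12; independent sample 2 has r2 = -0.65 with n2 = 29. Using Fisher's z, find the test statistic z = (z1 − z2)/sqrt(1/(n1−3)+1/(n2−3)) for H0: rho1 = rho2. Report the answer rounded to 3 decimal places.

3.641

z1 = atanh(0.56) = 0.632833,  z2 = atanh(-0.65) = -0.775299
SE = √(1/(n1−3) + 1/(n2−3)) = √(1/9 + 1/26) = √(0.1111111 + 0.0384615) = √0.1495726 = 0.386746
z = (z1 − z2)/SE = (0.632833 − (-0.775299)) / 0.386746 = 1.408132 / 0.386746 = 3.641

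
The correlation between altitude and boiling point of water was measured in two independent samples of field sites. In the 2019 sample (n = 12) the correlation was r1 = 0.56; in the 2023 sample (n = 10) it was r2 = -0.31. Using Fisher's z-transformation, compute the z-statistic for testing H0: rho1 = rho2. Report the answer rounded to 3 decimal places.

1.892

Fisher z-transforms: z1 = atanh(0.56) = 0.632833, z2 = atanh(-0.31) = -0.320545; difference d = 0.953378
Var(d) = 1/9 + 1/7 = 0.1111111 + 0.1428571 = 0.2539682
z = d/√Var(d) = 0.953378 / √0.2539682 = 0.953378 / 0.503953 = 1.892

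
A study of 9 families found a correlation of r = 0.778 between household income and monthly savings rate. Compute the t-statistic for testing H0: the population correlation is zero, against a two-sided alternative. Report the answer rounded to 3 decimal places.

3.276

t = r·√(n−2) / √(1−r²) with r = 0.778, n = 9
  = 0.778·√7 / √(1 − 0.605284)
  = 0.778·2.645751 / 0.628264
  = 2.058394 / 0.628264 = 3.276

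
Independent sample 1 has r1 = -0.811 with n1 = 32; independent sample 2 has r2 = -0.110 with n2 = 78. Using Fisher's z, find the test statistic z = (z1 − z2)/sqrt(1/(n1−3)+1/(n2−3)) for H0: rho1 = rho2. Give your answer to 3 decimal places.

-4.662

z1 = atanh(-0.811) = -1.129944,  z2 = atanh(-0.110) = -0.110447
SE = √(1/(n1−3) + 1/(n2−3)) = √(1/29 + 1/75) = √(0.0344828 + 0.0133333) = √0.0478161 = 0.218669
z = (z1 − z2)/SE = (-1.129944 − (-0.110447)) / 0.218669 = -1.019497 / 0.218669 = -4.662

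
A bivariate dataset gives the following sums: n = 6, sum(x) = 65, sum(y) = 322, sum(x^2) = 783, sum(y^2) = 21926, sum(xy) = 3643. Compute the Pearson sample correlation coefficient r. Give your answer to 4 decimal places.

0.2556

Numerator: nΣxy − (Σx)(Σy) = 6·3643 − (65)(322) = 928
Denominator: √[(nΣx²−(Σx)²)(nΣy²−(Σy)²)]
  nΣx²−(Σx)² = 6·783 − 4225 = 473;  nΣy²−(Σy)² = 6·21926 − 103684 = 27872
  √(473·27872) = √13183456 = 3630.9029
r = 928 / 3630.9029 = 0.2556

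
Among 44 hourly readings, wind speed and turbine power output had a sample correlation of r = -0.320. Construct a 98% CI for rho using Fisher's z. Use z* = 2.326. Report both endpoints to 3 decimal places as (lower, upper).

Fisher z: z_r = atanh(r) = ½·ln((1+(-0.320))/(1−(-0.320))) = -0.331647
SE(z) = 1/√(n−3) = 1/√41 = 0.156174
98% ⇒ z* = 2.326; margin = 2.326·0.156174 = 0.363261
CI on z-scale: (-0.694908, 0.031614)
Back-transform: tanh(-0.694908) = -0.601126, tanh(0.031614) = 0.031603

(-0.601, 0.032)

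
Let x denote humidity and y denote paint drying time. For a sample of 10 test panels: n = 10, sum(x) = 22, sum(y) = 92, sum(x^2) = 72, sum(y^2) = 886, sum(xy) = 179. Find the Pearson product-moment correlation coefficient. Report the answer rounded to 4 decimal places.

-0.7654

Numerator: nΣxy − (Σx)(Σy) = 10·179 − (22)(92) = -234
Denominator: √[(nΣx²−(Σx)²)(nΣy²−(Σy)²)]
  nΣx²−(Σx)² = 10·72 − 484 = 236;  nΣy²−(Σy)² = 10·886 − 8464 = 396
  √(236·396) = √93456 = 305.7057
r = -234 / 305.7057 = -0.7654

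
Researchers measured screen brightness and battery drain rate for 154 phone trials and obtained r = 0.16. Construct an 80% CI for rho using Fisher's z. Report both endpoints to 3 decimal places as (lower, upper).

z_r = atanh(0.16) = 0.161387;  SE = 1/√(n−3) = 1/√151 = 0.081379
z-limits: 0.161387 ± 1.282·0.081379 = 0.161387 ± 0.104328 = [0.057059, 0.265715]
ρ-limits: (tanh 0.057059, tanh 0.265715) = (0.057, 0.260)

(0.057, 0.260)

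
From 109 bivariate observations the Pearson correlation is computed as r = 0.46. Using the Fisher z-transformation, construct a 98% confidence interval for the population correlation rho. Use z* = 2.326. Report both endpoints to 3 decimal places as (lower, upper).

Fisher z: z_r = atanh(r) = ½·ln((1+0.46)/(1−0.46)) = 0.497311
SE(z) = 1/√(n−3) = 1/√106 = 0.097129
98% ⇒ z* = 2.326; margin = 2.326·0.097129 = 0.225922
CI on z-scale: (0.271389, 0.723233)
Back-transform: tanh(0.271389) = 0.264917, tanh(0.723233) = 0.618908

(0.265, 0.619)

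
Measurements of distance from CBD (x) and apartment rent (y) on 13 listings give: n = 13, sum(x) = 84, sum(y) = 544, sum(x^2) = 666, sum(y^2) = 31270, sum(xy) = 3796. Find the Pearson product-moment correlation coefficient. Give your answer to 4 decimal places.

S_xy = nΣxy − ΣxΣy = 13·3796 − 84·544 = 49348 − 45696 = 3652
S_xx = nΣx² − (Σx)² = 13·666 − 84² = 8658 − 7056 = 1602
S_yy = nΣy² − (Σy)² = 13·31270 − 544² = 406510 − 295936 = 110574
r = S_xy / √(S_xx·S_yy) = 3652 / √(1602·110574) = 3652 / √177139548 = 3652 / 13309.3782 = 0.2744

0.2744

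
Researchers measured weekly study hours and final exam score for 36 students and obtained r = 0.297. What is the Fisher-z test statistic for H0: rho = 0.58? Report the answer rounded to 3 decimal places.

-2.046

z_r = atanh(0.297) = 0.306226,  z_0 = atanh(0.58) = 0.662463
SE = 1/√(n−3) = 1/√33 = 0.174078
z = (z_r − z_0)/SE = (0.306226 − 0.662463) / 0.174078 = -0.356237 / 0.174078 = -2.046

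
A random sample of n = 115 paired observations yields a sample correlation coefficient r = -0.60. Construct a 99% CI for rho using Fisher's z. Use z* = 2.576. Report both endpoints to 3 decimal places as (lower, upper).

(-0.734, -0.422)

Fisher z: z_r = atanh(r) = ½·ln((1+(-0.60))/(1−(-0.60))) = -0.693147
SE(z) = 1/√(n−3) = 1/√112 = 0.094491
99% ⇒ z* = 2.576; margin = 2.576·0.094491 = 0.243409
CI on z-scale: (-0.936556, -0.449738)
Back-transform: tanh(-0.936556) = -0.733636, tanh(-0.449738) = -0.421684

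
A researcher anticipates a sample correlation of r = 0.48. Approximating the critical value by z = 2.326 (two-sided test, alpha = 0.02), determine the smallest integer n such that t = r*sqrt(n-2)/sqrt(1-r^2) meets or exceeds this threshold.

21

r√(n−2)/√(1−r²) ≥ 2.326  ⇔  n−2 ≥ (2.326)²·(1−r²)/r²
(1−r²)/r² = (1−0.2304)/0.2304 = 3.3403
n ≥ 2 + 5.410276·3.3403 = 2 + 18.0719 = 20.0719
⌈20.0719⌉ = 21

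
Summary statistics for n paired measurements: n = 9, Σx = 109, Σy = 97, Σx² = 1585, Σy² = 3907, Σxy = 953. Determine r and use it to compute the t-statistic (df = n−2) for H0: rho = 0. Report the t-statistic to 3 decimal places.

S_xy = nΣxy − ΣxΣy = 9·953 − 109·97 = 8577 − 10573 = -1996
S_xx = nΣx² − (Σx)² = 9·1585 − 109² = 14265 − 11881 = 2384
S_yy = nΣy² − (Σy)² = 9·3907 − 97² = 35163 − 9409 = 25754
r = S_xy / √(S_xx·S_yy) = -1996 / √(2384·25754) = -1996 / √61397536 = -1996 / 7835.6580 = -0.2547
t = r·√(n−2)/√(1−r²) = -0.2547·√7 / √(1−0.064872) = -0.673873 / 0.967020 = -0.697

-0.697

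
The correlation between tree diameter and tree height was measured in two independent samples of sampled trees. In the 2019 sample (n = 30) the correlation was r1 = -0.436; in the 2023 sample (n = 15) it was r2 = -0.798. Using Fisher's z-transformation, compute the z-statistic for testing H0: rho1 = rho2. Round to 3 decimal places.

1.804

Fisher z-transforms: z1 = atanh(-0.436) = -0.467281, z2 = atanh(-0.798) = -1.093081; difference d = 0.625800
Var(d) = 1/27 + 1/12 = 0.0370370 + 0.0833333 = 0.1203703
z = d/√Var(d) = 0.625800 / √0.1203703 = 0.625800 / 0.346944 = 1.804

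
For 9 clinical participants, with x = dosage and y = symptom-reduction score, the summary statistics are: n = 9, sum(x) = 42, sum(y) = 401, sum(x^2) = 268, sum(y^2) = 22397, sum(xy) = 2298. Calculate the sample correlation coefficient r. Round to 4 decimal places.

Numerator: nΣxy − (Σx)(Σy) = 9·2298 − (42)(401) = 3840
Denominator: √[(nΣx²−(Σx)²)(nΣy²−(Σy)²)]
  nΣx²−(Σx)² = 9·268 − 1764 = 648;  nΣy²−(Σy)² = 9·22397 − 160801 = 40772
  √(648·40772) = √26420256 = 5140.0638
r = 3840 / 5140.0638 = 0.7471

0.7471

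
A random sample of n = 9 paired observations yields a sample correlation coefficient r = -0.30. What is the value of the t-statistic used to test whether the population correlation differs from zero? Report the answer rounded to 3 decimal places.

-0.832

1 − r² = 1 − 0.0900 = 0.9100;  √(1−r²) = 0.953939
√(n−2) = √7 = 2.645751
t = r·√(n−2)/√(1−r²) = -0.30 · 2.645751 / 0.953939 = -0.832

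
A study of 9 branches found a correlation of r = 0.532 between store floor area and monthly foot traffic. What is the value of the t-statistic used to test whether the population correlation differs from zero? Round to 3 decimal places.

1.662

t = r·√(n−2) / √(1−r²) with r = 0.532, n = 9
  = 0.532·√7 / √(1 − 0.283024)
  = 0.532·2.645751 / 0.846744
  = 1.407540 / 0.846744 = 1.662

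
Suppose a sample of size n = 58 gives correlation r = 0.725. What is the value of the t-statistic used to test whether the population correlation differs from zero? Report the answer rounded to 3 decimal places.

7.877

1 − r² = 1 − 0.525625 = 0.474375;  √(1−r²) = 0.688749
√(n−2) = √56 = 7.483315
t = r·√(n−2)/√(1−r²) = 0.725 · 7.483315 / 0.688749 = 7.877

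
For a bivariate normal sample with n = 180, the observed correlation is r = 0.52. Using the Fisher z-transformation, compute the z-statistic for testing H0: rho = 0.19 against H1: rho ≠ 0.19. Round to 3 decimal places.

Fisher z: atanh(0.52) = 0.576340, atanh(0.19) = 0.192337
z = (z_r − z_0)·√(n−3) = (0.576340 − 0.192337)·√177 = 0.384003 · 13.304135 = 5.109

5.109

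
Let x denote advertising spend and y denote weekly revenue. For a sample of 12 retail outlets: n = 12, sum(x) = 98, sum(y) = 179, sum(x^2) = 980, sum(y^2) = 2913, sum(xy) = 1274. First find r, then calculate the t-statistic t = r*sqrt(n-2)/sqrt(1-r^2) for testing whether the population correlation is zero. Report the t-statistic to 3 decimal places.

Numerator: nΣxy − (Σx)(Σy) = 12·1274 − (98)(179) = -2254
Denominator: √[(nΣx²−(Σx)²)(nΣy²−(Σy)²)]
  nΣx²−(Σx)² = 12·980 − 9604 = 2156;  nΣy²−(Σy)² = 12·2913 − 32041 = 2915
  √(2156·2915) = √6284740 = 2506.9384
r = -2254 / 2506.9384 = -0.8991
t = r·√(n−2)/√(1−r²) = -0.8991·√10 / √(1−0.808381) = -2.843204 / 0.437743 = -6.495

-6.495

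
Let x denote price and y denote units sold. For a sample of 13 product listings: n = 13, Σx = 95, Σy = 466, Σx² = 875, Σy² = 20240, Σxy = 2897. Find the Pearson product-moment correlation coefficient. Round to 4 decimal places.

-0.6359

S_xy = nΣxy − ΣxΣy = 13·2897 − 95·466 = 37661 − 44270 = -6609
S_xx = nΣx² − (Σx)² = 13·875 − 95² = 11375 − 9025 = 2350
S_yy = nΣy² − (Σy)² = 13·20240 − 466² = 263120 − 217156 = 45964
r = S_xy / √(S_xx·S_yy) = -6609 / √(2350·45964) = -6609 / √108015400 = -6609 / 10393.0458 = -0.6359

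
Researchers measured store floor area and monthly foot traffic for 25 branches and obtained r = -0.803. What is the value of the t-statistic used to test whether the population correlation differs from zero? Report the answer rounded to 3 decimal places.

-6.462

1 − r² = 1 − 0.644809 = 0.355191;  √(1−r²) = 0.595979
√(n−2) = √23 = 4.795832
t = r·√(n−2)/√(1−r²) = -0.803 · 4.795832 / 0.595979 = -6.462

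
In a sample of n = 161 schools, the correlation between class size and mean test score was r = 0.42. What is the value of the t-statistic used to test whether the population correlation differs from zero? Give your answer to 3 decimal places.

1 − r² = 1 − 0.1764 = 0.8236;  √(1−r²) = 0.907524
√(n−2) = √159 = 12.609520
t = r·√(n−2)/√(1−r²) = 0.42 · 12.609520 / 0.907524 = 5.836

5.836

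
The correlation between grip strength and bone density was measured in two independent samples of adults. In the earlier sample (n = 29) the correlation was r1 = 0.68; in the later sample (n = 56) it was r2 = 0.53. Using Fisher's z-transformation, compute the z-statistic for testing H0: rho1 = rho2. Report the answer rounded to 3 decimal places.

0.998

z1 = atanh(0.68) = 0.829114,  z2 = atanh(0.53) = 0.590145
SE = √(1/(n1−3) + 1/(n2−3)) = √(1/26 + 1/53) = √(0.0384615 + 0.0188679) = √0.0573294 = 0.239436
z = (z1 − z2)/SE = (0.829114 − 0.590145) / 0.239436 = 0.238969 / 0.239436 = 0.998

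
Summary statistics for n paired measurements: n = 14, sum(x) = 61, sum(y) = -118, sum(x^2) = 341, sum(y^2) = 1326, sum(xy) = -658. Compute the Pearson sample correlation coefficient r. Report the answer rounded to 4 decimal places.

-0.9111

Numerator: nΣxy − (Σx)(Σy) = 14·(-658) − (61)(-118) = -2014
Denominator: √[(nΣx²−(Σx)²)(nΣy²−(Σy)²)]
  nΣx²−(Σx)² = 14·341 − 3721 = 1053;  nΣy²−(Σy)² = 14·1326 − 13924 = 4640
  √(1053·4640) = √4885920 = 2210.4117
r = -2014 / 2210.4117 = -0.9111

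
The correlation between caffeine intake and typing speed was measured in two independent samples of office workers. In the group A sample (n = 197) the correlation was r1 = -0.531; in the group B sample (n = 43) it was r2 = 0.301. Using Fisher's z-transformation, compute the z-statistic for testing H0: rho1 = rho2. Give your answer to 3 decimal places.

z1 = atanh(-0.531) = -0.591537,  z2 = atanh(0.301) = 0.310619
SE = √(1/(n1−3) + 1/(n2−3)) = √(1/194 + 1/40) = √(0.0051546 + 0.0250000) = √0.0301546 = 0.173651
z = (z1 − z2)/SE = (-0.591537 − 0.310619) / 0.173651 = -0.902156 / 0.173651 = -5.195

-5.195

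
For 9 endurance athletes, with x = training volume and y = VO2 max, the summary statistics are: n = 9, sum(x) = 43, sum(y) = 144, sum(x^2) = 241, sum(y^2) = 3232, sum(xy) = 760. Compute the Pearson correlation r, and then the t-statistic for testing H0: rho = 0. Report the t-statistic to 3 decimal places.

1.142

Numerator: nΣxy − (Σx)(Σy) = 9·760 − (43)(144) = 648
Denominator: √[(nΣx²−(Σx)²)(nΣy²−(Σy)²)]
  nΣx²−(Σx)² = 9·241 − 1849 = 320;  nΣy²−(Σy)² = 9·3232 − 20736 = 8352
  √(320·8352) = √2672640 = 1634.8211
r = 648 / 1634.8211 = 0.3964
t = r·√(n−2)/√(1−r²) = 0.3964·√7 / √(1−0.157133) = 1.048776 / 0.918078 = 1.142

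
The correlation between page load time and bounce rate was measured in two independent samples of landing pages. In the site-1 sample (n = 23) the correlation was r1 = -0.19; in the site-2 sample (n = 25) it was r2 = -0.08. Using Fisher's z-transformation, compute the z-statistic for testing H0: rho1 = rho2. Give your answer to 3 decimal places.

Fisher z-transforms: z1 = atanh(-0.19) = -0.192337, z2 = atanh(-0.08) = -0.080171; difference d = -0.112166
Var(d) = 1/20 + 1/22 = 0.0500000 + 0.0454545 = 0.0954545
z = d/√Var(d) = -0.112166 / √0.0954545 = -0.112166 / 0.308957 = -0.363

-0.363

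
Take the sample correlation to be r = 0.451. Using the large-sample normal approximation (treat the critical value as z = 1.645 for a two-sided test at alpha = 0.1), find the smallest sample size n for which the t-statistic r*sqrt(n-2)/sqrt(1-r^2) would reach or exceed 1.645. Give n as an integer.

13

r√(n−2)/√(1−r²) ≥ 1.645  ⇔  n−2 ≥ (1.645)²·(1−r²)/r²
(1−r²)/r² = (1−0.203401)/0.203401 = 3.9164
n ≥ 2 + 2.706025·3.9164 = 2 + 10.5979 = 12.5979
⌈12.5979⌉ = 13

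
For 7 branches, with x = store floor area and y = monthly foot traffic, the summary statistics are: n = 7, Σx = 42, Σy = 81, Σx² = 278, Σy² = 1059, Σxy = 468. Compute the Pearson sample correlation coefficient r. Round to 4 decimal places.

-0.3200

S_xy = nΣxy − ΣxΣy = 7·468 − 42·81 = 3276 − 3402 = -126
S_xx = nΣx² − (Σx)² = 7·278 − 42² = 1946 − 1764 = 182
S_yy = nΣy² − (Σy)² = 7·1059 − 81² = 7413 − 6561 = 852
r = S_xy / √(S_xx·S_yy) = -126 / √(182·852) = -126 / √155064 = -126 / 393.7817 = -0.3200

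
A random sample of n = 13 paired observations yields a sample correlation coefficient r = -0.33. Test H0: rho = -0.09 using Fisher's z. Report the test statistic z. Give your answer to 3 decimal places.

-0.799

z_r = atanh(-0.33) = -0.342828,  z_0 = atanh(-0.09) = -0.090244
SE = 1/√(n−3) = 1/√10 = 0.316228
z = (z_r − z_0)/SE = (-0.342828 − (-0.090244)) / 0.316228 = -0.252584 / 0.316228 = -0.799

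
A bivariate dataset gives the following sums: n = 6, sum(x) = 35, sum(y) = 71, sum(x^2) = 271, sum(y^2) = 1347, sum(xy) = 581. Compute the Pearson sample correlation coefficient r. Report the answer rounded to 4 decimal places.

0.9065

Numerator: nΣxy − (Σx)(Σy) = 6·581 − (35)(71) = 1001
Denominator: √[(nΣx²−(Σx)²)(nΣy²−(Σy)²)]
  nΣx²−(Σx)² = 6·271 − 1225 = 401;  nΣy²−(Σy)² = 6·1347 − 5041 = 3041
  √(401·3041) = √1219441 = 1104.2830
r = 1001 / 1104.2830 = 0.9065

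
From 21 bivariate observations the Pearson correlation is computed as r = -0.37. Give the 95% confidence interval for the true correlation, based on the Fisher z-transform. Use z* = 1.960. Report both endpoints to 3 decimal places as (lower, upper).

(-0.691, 0.073)

Fisher z: z_r = atanh(r) = ½·ln((1+(-0.37))/(1−(-0.37))) = -0.388423
SE(z) = 1/√(n−3) = 1/√18 = 0.235702
95% ⇒ z* = 1.960; margin = 1.960·0.235702 = 0.461976
CI on z-scale: (-0.850399, 0.073553)
Back-transform: tanh(-0.850399) = -0.691278, tanh(0.073553) = 0.073421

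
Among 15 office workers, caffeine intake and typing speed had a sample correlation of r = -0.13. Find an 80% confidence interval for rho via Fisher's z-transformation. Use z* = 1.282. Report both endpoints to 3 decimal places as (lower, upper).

z_r = atanh(-0.13) = -0.130740;  SE = 1/√(n−3) = 1/√12 = 0.288675
z-limits: -0.130740 ± 1.282·0.288675 = -0.130740 ± 0.370081 = [-0.500821, 0.239341]
ρ-limits: (tanh -0.500821, tanh 0.239341) = (-0.463, 0.235)

(-0.463, 0.235)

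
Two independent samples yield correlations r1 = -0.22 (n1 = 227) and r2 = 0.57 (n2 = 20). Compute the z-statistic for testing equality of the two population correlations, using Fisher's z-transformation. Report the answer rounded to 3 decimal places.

-3.463

Fisher z-transforms: z1 = atanh(-0.22) = -0.223656, z2 = atanh(0.57) = 0.647523; difference d = -0.871179
Var(d) = 1/224 + 1/17 = 0.0044643 + 0.0588235 = 0.0632878
z = d/√Var(d) = -0.871179 / √0.0632878 = -0.871179 / 0.251571 = -3.463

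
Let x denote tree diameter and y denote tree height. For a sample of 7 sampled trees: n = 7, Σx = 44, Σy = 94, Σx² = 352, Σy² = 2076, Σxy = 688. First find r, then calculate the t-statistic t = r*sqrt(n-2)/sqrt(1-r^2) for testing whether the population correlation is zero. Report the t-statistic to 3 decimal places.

Numerator: nΣxy − (Σx)(Σy) = 7·688 − (44)(94) = 680
Denominator: √[(nΣx²−(Σx)²)(nΣy²−(Σy)²)]
  nΣx²−(Σx)² = 7·352 − 1936 = 528;  nΣy²−(Σy)² = 7·2076 − 8836 = 5696
  √(528·5696) = √3007488 = 1734.2111
r = 680 / 1734.2111 = 0.3921
t = r·√(n−2)/√(1−r²) = 0.3921·√5 / √(1−0.153742) = 0.876762 / 0.919923 = 0.953

0.953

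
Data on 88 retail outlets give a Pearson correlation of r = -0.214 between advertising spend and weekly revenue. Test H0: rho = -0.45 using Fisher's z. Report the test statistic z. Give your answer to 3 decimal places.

z_r = atanh(-0.214) = -0.217360,  z_0 = atanh(-0.45) = -0.484700
SE = 1/√(n−3) = 1/√85 = 0.108465
z = (z_r − z_0)/SE = (-0.217360 − (-0.484700)) / 0.108465 = 0.267340 / 0.108465 = 2.465

2.465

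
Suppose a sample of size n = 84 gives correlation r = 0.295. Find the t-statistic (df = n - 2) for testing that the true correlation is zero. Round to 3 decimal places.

2.796

1 − r² = 1 − 0.087025 = 0.912975;  √(1−r²) = 0.955497
√(n−2) = √82 = 9.055385
t = r·√(n−2)/√(1−r²) = 0.295 · 9.055385 / 0.955497 = 2.796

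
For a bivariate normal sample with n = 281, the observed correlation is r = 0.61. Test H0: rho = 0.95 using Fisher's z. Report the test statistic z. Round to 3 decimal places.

-18.722

Fisher z: atanh(0.61) = 0.708921, atanh(0.95) = 1.831781
z = (z_r − z_0)·√(n−3) = (0.708921 − 1.831781)·√278 = -1.122860 · 16.673332 = -18.722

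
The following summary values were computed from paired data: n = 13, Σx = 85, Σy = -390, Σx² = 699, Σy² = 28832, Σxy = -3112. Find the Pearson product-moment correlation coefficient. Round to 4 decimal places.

-0.3588

S_xy = nΣxy − ΣxΣy = 13·(-3112) − 85·(-390) = -40456 − (-33150) = -7306
S_xx = nΣx² − (Σx)² = 13·699 − 85² = 9087 − 7225 = 1862
S_yy = nΣy² − (Σy)² = 13·28832 − (-390)² = 374816 − 152100 = 222716
r = S_xy / √(S_xx·S_yy) = -7306 / √(1862·222716) = -7306 / √414697192 = -7306 / 20364.1153 = -0.3588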